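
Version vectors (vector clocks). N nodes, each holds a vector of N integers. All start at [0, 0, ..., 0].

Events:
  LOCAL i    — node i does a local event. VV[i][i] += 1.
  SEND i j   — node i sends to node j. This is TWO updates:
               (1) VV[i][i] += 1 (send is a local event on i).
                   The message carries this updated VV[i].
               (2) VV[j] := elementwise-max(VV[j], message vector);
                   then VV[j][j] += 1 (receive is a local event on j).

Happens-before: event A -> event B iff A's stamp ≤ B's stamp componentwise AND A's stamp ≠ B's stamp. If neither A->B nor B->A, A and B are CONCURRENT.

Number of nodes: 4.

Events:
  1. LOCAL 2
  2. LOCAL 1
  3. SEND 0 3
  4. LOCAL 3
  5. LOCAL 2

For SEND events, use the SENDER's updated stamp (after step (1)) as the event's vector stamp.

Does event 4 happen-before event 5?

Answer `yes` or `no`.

Initial: VV[0]=[0, 0, 0, 0]
Initial: VV[1]=[0, 0, 0, 0]
Initial: VV[2]=[0, 0, 0, 0]
Initial: VV[3]=[0, 0, 0, 0]
Event 1: LOCAL 2: VV[2][2]++ -> VV[2]=[0, 0, 1, 0]
Event 2: LOCAL 1: VV[1][1]++ -> VV[1]=[0, 1, 0, 0]
Event 3: SEND 0->3: VV[0][0]++ -> VV[0]=[1, 0, 0, 0], msg_vec=[1, 0, 0, 0]; VV[3]=max(VV[3],msg_vec) then VV[3][3]++ -> VV[3]=[1, 0, 0, 1]
Event 4: LOCAL 3: VV[3][3]++ -> VV[3]=[1, 0, 0, 2]
Event 5: LOCAL 2: VV[2][2]++ -> VV[2]=[0, 0, 2, 0]
Event 4 stamp: [1, 0, 0, 2]
Event 5 stamp: [0, 0, 2, 0]
[1, 0, 0, 2] <= [0, 0, 2, 0]? False. Equal? False. Happens-before: False

Answer: no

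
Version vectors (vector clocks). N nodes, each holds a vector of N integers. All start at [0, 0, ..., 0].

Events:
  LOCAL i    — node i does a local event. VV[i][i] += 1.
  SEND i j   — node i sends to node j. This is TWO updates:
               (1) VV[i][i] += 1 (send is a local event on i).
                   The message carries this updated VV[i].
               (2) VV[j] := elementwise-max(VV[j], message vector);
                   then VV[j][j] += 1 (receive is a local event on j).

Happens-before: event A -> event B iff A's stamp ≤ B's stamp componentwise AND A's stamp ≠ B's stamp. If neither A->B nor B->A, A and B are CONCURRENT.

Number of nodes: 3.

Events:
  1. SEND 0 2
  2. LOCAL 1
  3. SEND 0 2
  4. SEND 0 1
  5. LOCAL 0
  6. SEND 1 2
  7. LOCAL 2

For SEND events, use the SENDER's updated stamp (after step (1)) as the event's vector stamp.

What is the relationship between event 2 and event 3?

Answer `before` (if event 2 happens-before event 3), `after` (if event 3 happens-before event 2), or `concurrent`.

Answer: concurrent

Derivation:
Initial: VV[0]=[0, 0, 0]
Initial: VV[1]=[0, 0, 0]
Initial: VV[2]=[0, 0, 0]
Event 1: SEND 0->2: VV[0][0]++ -> VV[0]=[1, 0, 0], msg_vec=[1, 0, 0]; VV[2]=max(VV[2],msg_vec) then VV[2][2]++ -> VV[2]=[1, 0, 1]
Event 2: LOCAL 1: VV[1][1]++ -> VV[1]=[0, 1, 0]
Event 3: SEND 0->2: VV[0][0]++ -> VV[0]=[2, 0, 0], msg_vec=[2, 0, 0]; VV[2]=max(VV[2],msg_vec) then VV[2][2]++ -> VV[2]=[2, 0, 2]
Event 4: SEND 0->1: VV[0][0]++ -> VV[0]=[3, 0, 0], msg_vec=[3, 0, 0]; VV[1]=max(VV[1],msg_vec) then VV[1][1]++ -> VV[1]=[3, 2, 0]
Event 5: LOCAL 0: VV[0][0]++ -> VV[0]=[4, 0, 0]
Event 6: SEND 1->2: VV[1][1]++ -> VV[1]=[3, 3, 0], msg_vec=[3, 3, 0]; VV[2]=max(VV[2],msg_vec) then VV[2][2]++ -> VV[2]=[3, 3, 3]
Event 7: LOCAL 2: VV[2][2]++ -> VV[2]=[3, 3, 4]
Event 2 stamp: [0, 1, 0]
Event 3 stamp: [2, 0, 0]
[0, 1, 0] <= [2, 0, 0]? False
[2, 0, 0] <= [0, 1, 0]? False
Relation: concurrent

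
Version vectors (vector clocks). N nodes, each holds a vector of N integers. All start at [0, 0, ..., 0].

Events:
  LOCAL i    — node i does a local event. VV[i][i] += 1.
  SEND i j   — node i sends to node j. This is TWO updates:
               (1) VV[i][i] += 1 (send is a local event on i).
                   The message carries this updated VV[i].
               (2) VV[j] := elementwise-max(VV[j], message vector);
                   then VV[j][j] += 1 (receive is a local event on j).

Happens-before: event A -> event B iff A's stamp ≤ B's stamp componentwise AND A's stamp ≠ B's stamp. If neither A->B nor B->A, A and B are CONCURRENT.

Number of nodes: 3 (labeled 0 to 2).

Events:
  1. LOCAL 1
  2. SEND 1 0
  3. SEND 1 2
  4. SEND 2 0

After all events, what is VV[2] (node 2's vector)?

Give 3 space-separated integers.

Initial: VV[0]=[0, 0, 0]
Initial: VV[1]=[0, 0, 0]
Initial: VV[2]=[0, 0, 0]
Event 1: LOCAL 1: VV[1][1]++ -> VV[1]=[0, 1, 0]
Event 2: SEND 1->0: VV[1][1]++ -> VV[1]=[0, 2, 0], msg_vec=[0, 2, 0]; VV[0]=max(VV[0],msg_vec) then VV[0][0]++ -> VV[0]=[1, 2, 0]
Event 3: SEND 1->2: VV[1][1]++ -> VV[1]=[0, 3, 0], msg_vec=[0, 3, 0]; VV[2]=max(VV[2],msg_vec) then VV[2][2]++ -> VV[2]=[0, 3, 1]
Event 4: SEND 2->0: VV[2][2]++ -> VV[2]=[0, 3, 2], msg_vec=[0, 3, 2]; VV[0]=max(VV[0],msg_vec) then VV[0][0]++ -> VV[0]=[2, 3, 2]
Final vectors: VV[0]=[2, 3, 2]; VV[1]=[0, 3, 0]; VV[2]=[0, 3, 2]

Answer: 0 3 2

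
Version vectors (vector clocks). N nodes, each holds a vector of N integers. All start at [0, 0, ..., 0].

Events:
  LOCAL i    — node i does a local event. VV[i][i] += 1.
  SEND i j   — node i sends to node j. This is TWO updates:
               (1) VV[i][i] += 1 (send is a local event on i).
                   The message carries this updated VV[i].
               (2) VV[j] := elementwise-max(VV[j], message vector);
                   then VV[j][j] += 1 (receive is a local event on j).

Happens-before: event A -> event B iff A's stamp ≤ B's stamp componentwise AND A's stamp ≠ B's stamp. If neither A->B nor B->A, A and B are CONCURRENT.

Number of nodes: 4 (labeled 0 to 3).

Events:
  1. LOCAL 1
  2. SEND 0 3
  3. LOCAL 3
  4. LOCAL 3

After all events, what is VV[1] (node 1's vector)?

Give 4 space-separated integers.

Initial: VV[0]=[0, 0, 0, 0]
Initial: VV[1]=[0, 0, 0, 0]
Initial: VV[2]=[0, 0, 0, 0]
Initial: VV[3]=[0, 0, 0, 0]
Event 1: LOCAL 1: VV[1][1]++ -> VV[1]=[0, 1, 0, 0]
Event 2: SEND 0->3: VV[0][0]++ -> VV[0]=[1, 0, 0, 0], msg_vec=[1, 0, 0, 0]; VV[3]=max(VV[3],msg_vec) then VV[3][3]++ -> VV[3]=[1, 0, 0, 1]
Event 3: LOCAL 3: VV[3][3]++ -> VV[3]=[1, 0, 0, 2]
Event 4: LOCAL 3: VV[3][3]++ -> VV[3]=[1, 0, 0, 3]
Final vectors: VV[0]=[1, 0, 0, 0]; VV[1]=[0, 1, 0, 0]; VV[2]=[0, 0, 0, 0]; VV[3]=[1, 0, 0, 3]

Answer: 0 1 0 0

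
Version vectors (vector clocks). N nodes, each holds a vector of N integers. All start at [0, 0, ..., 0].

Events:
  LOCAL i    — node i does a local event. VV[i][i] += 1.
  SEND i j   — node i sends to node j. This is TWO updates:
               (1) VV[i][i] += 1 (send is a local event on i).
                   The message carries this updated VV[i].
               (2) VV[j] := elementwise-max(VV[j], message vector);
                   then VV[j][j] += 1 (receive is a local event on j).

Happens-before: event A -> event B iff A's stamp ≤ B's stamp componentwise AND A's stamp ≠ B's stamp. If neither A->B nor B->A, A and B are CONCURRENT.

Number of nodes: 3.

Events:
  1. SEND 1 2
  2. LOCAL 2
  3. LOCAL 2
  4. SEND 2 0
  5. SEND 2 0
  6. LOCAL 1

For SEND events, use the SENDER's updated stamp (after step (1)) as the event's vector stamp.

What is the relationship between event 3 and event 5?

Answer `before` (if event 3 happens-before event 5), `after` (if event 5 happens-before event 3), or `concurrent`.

Initial: VV[0]=[0, 0, 0]
Initial: VV[1]=[0, 0, 0]
Initial: VV[2]=[0, 0, 0]
Event 1: SEND 1->2: VV[1][1]++ -> VV[1]=[0, 1, 0], msg_vec=[0, 1, 0]; VV[2]=max(VV[2],msg_vec) then VV[2][2]++ -> VV[2]=[0, 1, 1]
Event 2: LOCAL 2: VV[2][2]++ -> VV[2]=[0, 1, 2]
Event 3: LOCAL 2: VV[2][2]++ -> VV[2]=[0, 1, 3]
Event 4: SEND 2->0: VV[2][2]++ -> VV[2]=[0, 1, 4], msg_vec=[0, 1, 4]; VV[0]=max(VV[0],msg_vec) then VV[0][0]++ -> VV[0]=[1, 1, 4]
Event 5: SEND 2->0: VV[2][2]++ -> VV[2]=[0, 1, 5], msg_vec=[0, 1, 5]; VV[0]=max(VV[0],msg_vec) then VV[0][0]++ -> VV[0]=[2, 1, 5]
Event 6: LOCAL 1: VV[1][1]++ -> VV[1]=[0, 2, 0]
Event 3 stamp: [0, 1, 3]
Event 5 stamp: [0, 1, 5]
[0, 1, 3] <= [0, 1, 5]? True
[0, 1, 5] <= [0, 1, 3]? False
Relation: before

Answer: before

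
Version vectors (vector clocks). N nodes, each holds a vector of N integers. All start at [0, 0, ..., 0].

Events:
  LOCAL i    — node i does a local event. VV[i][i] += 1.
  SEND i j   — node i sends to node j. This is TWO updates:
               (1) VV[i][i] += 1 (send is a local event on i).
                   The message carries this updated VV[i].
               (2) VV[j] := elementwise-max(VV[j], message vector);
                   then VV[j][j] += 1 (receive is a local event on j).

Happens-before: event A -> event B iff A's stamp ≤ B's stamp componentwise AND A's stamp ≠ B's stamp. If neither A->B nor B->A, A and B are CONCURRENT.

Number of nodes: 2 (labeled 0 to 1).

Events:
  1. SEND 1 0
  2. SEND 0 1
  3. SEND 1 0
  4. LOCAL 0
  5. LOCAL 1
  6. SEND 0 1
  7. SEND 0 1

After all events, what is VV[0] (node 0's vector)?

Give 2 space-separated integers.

Answer: 6 3

Derivation:
Initial: VV[0]=[0, 0]
Initial: VV[1]=[0, 0]
Event 1: SEND 1->0: VV[1][1]++ -> VV[1]=[0, 1], msg_vec=[0, 1]; VV[0]=max(VV[0],msg_vec) then VV[0][0]++ -> VV[0]=[1, 1]
Event 2: SEND 0->1: VV[0][0]++ -> VV[0]=[2, 1], msg_vec=[2, 1]; VV[1]=max(VV[1],msg_vec) then VV[1][1]++ -> VV[1]=[2, 2]
Event 3: SEND 1->0: VV[1][1]++ -> VV[1]=[2, 3], msg_vec=[2, 3]; VV[0]=max(VV[0],msg_vec) then VV[0][0]++ -> VV[0]=[3, 3]
Event 4: LOCAL 0: VV[0][0]++ -> VV[0]=[4, 3]
Event 5: LOCAL 1: VV[1][1]++ -> VV[1]=[2, 4]
Event 6: SEND 0->1: VV[0][0]++ -> VV[0]=[5, 3], msg_vec=[5, 3]; VV[1]=max(VV[1],msg_vec) then VV[1][1]++ -> VV[1]=[5, 5]
Event 7: SEND 0->1: VV[0][0]++ -> VV[0]=[6, 3], msg_vec=[6, 3]; VV[1]=max(VV[1],msg_vec) then VV[1][1]++ -> VV[1]=[6, 6]
Final vectors: VV[0]=[6, 3]; VV[1]=[6, 6]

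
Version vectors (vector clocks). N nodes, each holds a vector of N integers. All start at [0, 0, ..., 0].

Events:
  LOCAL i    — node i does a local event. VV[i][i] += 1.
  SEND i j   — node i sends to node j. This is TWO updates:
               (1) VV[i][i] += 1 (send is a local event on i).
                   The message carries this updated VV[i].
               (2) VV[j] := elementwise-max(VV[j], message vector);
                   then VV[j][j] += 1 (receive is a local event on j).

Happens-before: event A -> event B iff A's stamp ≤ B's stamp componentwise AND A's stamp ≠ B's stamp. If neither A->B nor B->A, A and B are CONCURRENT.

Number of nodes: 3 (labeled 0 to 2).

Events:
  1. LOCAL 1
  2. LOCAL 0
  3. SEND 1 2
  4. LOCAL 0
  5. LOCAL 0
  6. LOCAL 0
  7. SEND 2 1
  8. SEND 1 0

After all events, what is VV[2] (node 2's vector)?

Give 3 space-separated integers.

Initial: VV[0]=[0, 0, 0]
Initial: VV[1]=[0, 0, 0]
Initial: VV[2]=[0, 0, 0]
Event 1: LOCAL 1: VV[1][1]++ -> VV[1]=[0, 1, 0]
Event 2: LOCAL 0: VV[0][0]++ -> VV[0]=[1, 0, 0]
Event 3: SEND 1->2: VV[1][1]++ -> VV[1]=[0, 2, 0], msg_vec=[0, 2, 0]; VV[2]=max(VV[2],msg_vec) then VV[2][2]++ -> VV[2]=[0, 2, 1]
Event 4: LOCAL 0: VV[0][0]++ -> VV[0]=[2, 0, 0]
Event 5: LOCAL 0: VV[0][0]++ -> VV[0]=[3, 0, 0]
Event 6: LOCAL 0: VV[0][0]++ -> VV[0]=[4, 0, 0]
Event 7: SEND 2->1: VV[2][2]++ -> VV[2]=[0, 2, 2], msg_vec=[0, 2, 2]; VV[1]=max(VV[1],msg_vec) then VV[1][1]++ -> VV[1]=[0, 3, 2]
Event 8: SEND 1->0: VV[1][1]++ -> VV[1]=[0, 4, 2], msg_vec=[0, 4, 2]; VV[0]=max(VV[0],msg_vec) then VV[0][0]++ -> VV[0]=[5, 4, 2]
Final vectors: VV[0]=[5, 4, 2]; VV[1]=[0, 4, 2]; VV[2]=[0, 2, 2]

Answer: 0 2 2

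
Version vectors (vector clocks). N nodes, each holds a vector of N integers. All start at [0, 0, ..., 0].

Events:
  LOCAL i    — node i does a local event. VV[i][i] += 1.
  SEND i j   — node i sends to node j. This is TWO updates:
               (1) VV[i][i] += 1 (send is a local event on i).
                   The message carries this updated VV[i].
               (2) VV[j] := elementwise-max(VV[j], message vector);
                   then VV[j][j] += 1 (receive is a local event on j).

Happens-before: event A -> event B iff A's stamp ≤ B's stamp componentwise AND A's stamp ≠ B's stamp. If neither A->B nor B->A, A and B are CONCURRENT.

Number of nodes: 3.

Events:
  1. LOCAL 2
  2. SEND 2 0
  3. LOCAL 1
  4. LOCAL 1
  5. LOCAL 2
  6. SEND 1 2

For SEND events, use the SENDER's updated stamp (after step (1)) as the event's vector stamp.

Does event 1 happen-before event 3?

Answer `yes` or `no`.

Answer: no

Derivation:
Initial: VV[0]=[0, 0, 0]
Initial: VV[1]=[0, 0, 0]
Initial: VV[2]=[0, 0, 0]
Event 1: LOCAL 2: VV[2][2]++ -> VV[2]=[0, 0, 1]
Event 2: SEND 2->0: VV[2][2]++ -> VV[2]=[0, 0, 2], msg_vec=[0, 0, 2]; VV[0]=max(VV[0],msg_vec) then VV[0][0]++ -> VV[0]=[1, 0, 2]
Event 3: LOCAL 1: VV[1][1]++ -> VV[1]=[0, 1, 0]
Event 4: LOCAL 1: VV[1][1]++ -> VV[1]=[0, 2, 0]
Event 5: LOCAL 2: VV[2][2]++ -> VV[2]=[0, 0, 3]
Event 6: SEND 1->2: VV[1][1]++ -> VV[1]=[0, 3, 0], msg_vec=[0, 3, 0]; VV[2]=max(VV[2],msg_vec) then VV[2][2]++ -> VV[2]=[0, 3, 4]
Event 1 stamp: [0, 0, 1]
Event 3 stamp: [0, 1, 0]
[0, 0, 1] <= [0, 1, 0]? False. Equal? False. Happens-before: False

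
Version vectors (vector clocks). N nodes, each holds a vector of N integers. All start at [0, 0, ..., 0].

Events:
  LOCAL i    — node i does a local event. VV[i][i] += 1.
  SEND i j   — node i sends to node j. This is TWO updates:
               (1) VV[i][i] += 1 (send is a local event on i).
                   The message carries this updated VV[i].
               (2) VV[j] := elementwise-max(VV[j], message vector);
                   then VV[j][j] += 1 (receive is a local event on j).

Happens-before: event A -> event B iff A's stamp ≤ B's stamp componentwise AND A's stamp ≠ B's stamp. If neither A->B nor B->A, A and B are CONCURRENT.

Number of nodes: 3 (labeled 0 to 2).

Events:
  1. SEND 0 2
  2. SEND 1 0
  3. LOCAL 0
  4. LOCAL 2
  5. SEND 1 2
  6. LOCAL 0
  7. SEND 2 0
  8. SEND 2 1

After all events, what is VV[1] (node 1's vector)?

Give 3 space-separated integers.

Initial: VV[0]=[0, 0, 0]
Initial: VV[1]=[0, 0, 0]
Initial: VV[2]=[0, 0, 0]
Event 1: SEND 0->2: VV[0][0]++ -> VV[0]=[1, 0, 0], msg_vec=[1, 0, 0]; VV[2]=max(VV[2],msg_vec) then VV[2][2]++ -> VV[2]=[1, 0, 1]
Event 2: SEND 1->0: VV[1][1]++ -> VV[1]=[0, 1, 0], msg_vec=[0, 1, 0]; VV[0]=max(VV[0],msg_vec) then VV[0][0]++ -> VV[0]=[2, 1, 0]
Event 3: LOCAL 0: VV[0][0]++ -> VV[0]=[3, 1, 0]
Event 4: LOCAL 2: VV[2][2]++ -> VV[2]=[1, 0, 2]
Event 5: SEND 1->2: VV[1][1]++ -> VV[1]=[0, 2, 0], msg_vec=[0, 2, 0]; VV[2]=max(VV[2],msg_vec) then VV[2][2]++ -> VV[2]=[1, 2, 3]
Event 6: LOCAL 0: VV[0][0]++ -> VV[0]=[4, 1, 0]
Event 7: SEND 2->0: VV[2][2]++ -> VV[2]=[1, 2, 4], msg_vec=[1, 2, 4]; VV[0]=max(VV[0],msg_vec) then VV[0][0]++ -> VV[0]=[5, 2, 4]
Event 8: SEND 2->1: VV[2][2]++ -> VV[2]=[1, 2, 5], msg_vec=[1, 2, 5]; VV[1]=max(VV[1],msg_vec) then VV[1][1]++ -> VV[1]=[1, 3, 5]
Final vectors: VV[0]=[5, 2, 4]; VV[1]=[1, 3, 5]; VV[2]=[1, 2, 5]

Answer: 1 3 5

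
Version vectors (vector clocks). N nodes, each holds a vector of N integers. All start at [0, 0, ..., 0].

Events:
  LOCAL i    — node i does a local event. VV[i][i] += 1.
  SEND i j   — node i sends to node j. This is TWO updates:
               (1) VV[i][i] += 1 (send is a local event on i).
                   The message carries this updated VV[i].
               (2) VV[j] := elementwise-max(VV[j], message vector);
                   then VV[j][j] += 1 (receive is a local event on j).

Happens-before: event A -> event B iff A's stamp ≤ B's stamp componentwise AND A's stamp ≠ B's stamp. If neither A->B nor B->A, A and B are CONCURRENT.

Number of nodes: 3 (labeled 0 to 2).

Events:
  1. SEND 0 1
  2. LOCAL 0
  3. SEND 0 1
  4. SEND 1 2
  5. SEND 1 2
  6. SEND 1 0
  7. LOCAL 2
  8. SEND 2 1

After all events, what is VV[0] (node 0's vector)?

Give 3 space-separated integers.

Answer: 4 5 0

Derivation:
Initial: VV[0]=[0, 0, 0]
Initial: VV[1]=[0, 0, 0]
Initial: VV[2]=[0, 0, 0]
Event 1: SEND 0->1: VV[0][0]++ -> VV[0]=[1, 0, 0], msg_vec=[1, 0, 0]; VV[1]=max(VV[1],msg_vec) then VV[1][1]++ -> VV[1]=[1, 1, 0]
Event 2: LOCAL 0: VV[0][0]++ -> VV[0]=[2, 0, 0]
Event 3: SEND 0->1: VV[0][0]++ -> VV[0]=[3, 0, 0], msg_vec=[3, 0, 0]; VV[1]=max(VV[1],msg_vec) then VV[1][1]++ -> VV[1]=[3, 2, 0]
Event 4: SEND 1->2: VV[1][1]++ -> VV[1]=[3, 3, 0], msg_vec=[3, 3, 0]; VV[2]=max(VV[2],msg_vec) then VV[2][2]++ -> VV[2]=[3, 3, 1]
Event 5: SEND 1->2: VV[1][1]++ -> VV[1]=[3, 4, 0], msg_vec=[3, 4, 0]; VV[2]=max(VV[2],msg_vec) then VV[2][2]++ -> VV[2]=[3, 4, 2]
Event 6: SEND 1->0: VV[1][1]++ -> VV[1]=[3, 5, 0], msg_vec=[3, 5, 0]; VV[0]=max(VV[0],msg_vec) then VV[0][0]++ -> VV[0]=[4, 5, 0]
Event 7: LOCAL 2: VV[2][2]++ -> VV[2]=[3, 4, 3]
Event 8: SEND 2->1: VV[2][2]++ -> VV[2]=[3, 4, 4], msg_vec=[3, 4, 4]; VV[1]=max(VV[1],msg_vec) then VV[1][1]++ -> VV[1]=[3, 6, 4]
Final vectors: VV[0]=[4, 5, 0]; VV[1]=[3, 6, 4]; VV[2]=[3, 4, 4]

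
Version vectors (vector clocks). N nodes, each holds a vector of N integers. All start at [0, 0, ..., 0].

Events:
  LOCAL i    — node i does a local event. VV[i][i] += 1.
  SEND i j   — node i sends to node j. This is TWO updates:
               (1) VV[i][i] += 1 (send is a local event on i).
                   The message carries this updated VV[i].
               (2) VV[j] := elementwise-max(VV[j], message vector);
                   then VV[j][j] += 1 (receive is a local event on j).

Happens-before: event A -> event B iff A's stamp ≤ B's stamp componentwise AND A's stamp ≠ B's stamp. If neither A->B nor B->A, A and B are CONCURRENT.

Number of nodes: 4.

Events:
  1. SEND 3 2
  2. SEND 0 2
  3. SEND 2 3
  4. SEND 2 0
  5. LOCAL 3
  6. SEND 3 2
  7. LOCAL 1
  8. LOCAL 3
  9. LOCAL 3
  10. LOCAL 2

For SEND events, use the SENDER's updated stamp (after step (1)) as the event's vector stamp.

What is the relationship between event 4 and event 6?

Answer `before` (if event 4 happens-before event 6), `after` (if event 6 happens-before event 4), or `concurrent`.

Answer: concurrent

Derivation:
Initial: VV[0]=[0, 0, 0, 0]
Initial: VV[1]=[0, 0, 0, 0]
Initial: VV[2]=[0, 0, 0, 0]
Initial: VV[3]=[0, 0, 0, 0]
Event 1: SEND 3->2: VV[3][3]++ -> VV[3]=[0, 0, 0, 1], msg_vec=[0, 0, 0, 1]; VV[2]=max(VV[2],msg_vec) then VV[2][2]++ -> VV[2]=[0, 0, 1, 1]
Event 2: SEND 0->2: VV[0][0]++ -> VV[0]=[1, 0, 0, 0], msg_vec=[1, 0, 0, 0]; VV[2]=max(VV[2],msg_vec) then VV[2][2]++ -> VV[2]=[1, 0, 2, 1]
Event 3: SEND 2->3: VV[2][2]++ -> VV[2]=[1, 0, 3, 1], msg_vec=[1, 0, 3, 1]; VV[3]=max(VV[3],msg_vec) then VV[3][3]++ -> VV[3]=[1, 0, 3, 2]
Event 4: SEND 2->0: VV[2][2]++ -> VV[2]=[1, 0, 4, 1], msg_vec=[1, 0, 4, 1]; VV[0]=max(VV[0],msg_vec) then VV[0][0]++ -> VV[0]=[2, 0, 4, 1]
Event 5: LOCAL 3: VV[3][3]++ -> VV[3]=[1, 0, 3, 3]
Event 6: SEND 3->2: VV[3][3]++ -> VV[3]=[1, 0, 3, 4], msg_vec=[1, 0, 3, 4]; VV[2]=max(VV[2],msg_vec) then VV[2][2]++ -> VV[2]=[1, 0, 5, 4]
Event 7: LOCAL 1: VV[1][1]++ -> VV[1]=[0, 1, 0, 0]
Event 8: LOCAL 3: VV[3][3]++ -> VV[3]=[1, 0, 3, 5]
Event 9: LOCAL 3: VV[3][3]++ -> VV[3]=[1, 0, 3, 6]
Event 10: LOCAL 2: VV[2][2]++ -> VV[2]=[1, 0, 6, 4]
Event 4 stamp: [1, 0, 4, 1]
Event 6 stamp: [1, 0, 3, 4]
[1, 0, 4, 1] <= [1, 0, 3, 4]? False
[1, 0, 3, 4] <= [1, 0, 4, 1]? False
Relation: concurrent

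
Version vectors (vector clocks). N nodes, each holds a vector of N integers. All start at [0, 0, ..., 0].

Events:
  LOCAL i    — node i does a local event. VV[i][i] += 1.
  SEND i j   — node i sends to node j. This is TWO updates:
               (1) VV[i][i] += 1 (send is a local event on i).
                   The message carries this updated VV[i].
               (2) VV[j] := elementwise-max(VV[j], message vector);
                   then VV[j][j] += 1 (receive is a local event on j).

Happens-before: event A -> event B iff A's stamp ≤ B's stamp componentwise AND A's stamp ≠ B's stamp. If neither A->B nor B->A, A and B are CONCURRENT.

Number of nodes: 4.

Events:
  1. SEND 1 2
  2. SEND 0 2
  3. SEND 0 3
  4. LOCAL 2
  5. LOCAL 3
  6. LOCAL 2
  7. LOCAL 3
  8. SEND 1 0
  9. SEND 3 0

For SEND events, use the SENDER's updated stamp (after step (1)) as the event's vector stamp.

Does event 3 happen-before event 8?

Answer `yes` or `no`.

Answer: no

Derivation:
Initial: VV[0]=[0, 0, 0, 0]
Initial: VV[1]=[0, 0, 0, 0]
Initial: VV[2]=[0, 0, 0, 0]
Initial: VV[3]=[0, 0, 0, 0]
Event 1: SEND 1->2: VV[1][1]++ -> VV[1]=[0, 1, 0, 0], msg_vec=[0, 1, 0, 0]; VV[2]=max(VV[2],msg_vec) then VV[2][2]++ -> VV[2]=[0, 1, 1, 0]
Event 2: SEND 0->2: VV[0][0]++ -> VV[0]=[1, 0, 0, 0], msg_vec=[1, 0, 0, 0]; VV[2]=max(VV[2],msg_vec) then VV[2][2]++ -> VV[2]=[1, 1, 2, 0]
Event 3: SEND 0->3: VV[0][0]++ -> VV[0]=[2, 0, 0, 0], msg_vec=[2, 0, 0, 0]; VV[3]=max(VV[3],msg_vec) then VV[3][3]++ -> VV[3]=[2, 0, 0, 1]
Event 4: LOCAL 2: VV[2][2]++ -> VV[2]=[1, 1, 3, 0]
Event 5: LOCAL 3: VV[3][3]++ -> VV[3]=[2, 0, 0, 2]
Event 6: LOCAL 2: VV[2][2]++ -> VV[2]=[1, 1, 4, 0]
Event 7: LOCAL 3: VV[3][3]++ -> VV[3]=[2, 0, 0, 3]
Event 8: SEND 1->0: VV[1][1]++ -> VV[1]=[0, 2, 0, 0], msg_vec=[0, 2, 0, 0]; VV[0]=max(VV[0],msg_vec) then VV[0][0]++ -> VV[0]=[3, 2, 0, 0]
Event 9: SEND 3->0: VV[3][3]++ -> VV[3]=[2, 0, 0, 4], msg_vec=[2, 0, 0, 4]; VV[0]=max(VV[0],msg_vec) then VV[0][0]++ -> VV[0]=[4, 2, 0, 4]
Event 3 stamp: [2, 0, 0, 0]
Event 8 stamp: [0, 2, 0, 0]
[2, 0, 0, 0] <= [0, 2, 0, 0]? False. Equal? False. Happens-before: False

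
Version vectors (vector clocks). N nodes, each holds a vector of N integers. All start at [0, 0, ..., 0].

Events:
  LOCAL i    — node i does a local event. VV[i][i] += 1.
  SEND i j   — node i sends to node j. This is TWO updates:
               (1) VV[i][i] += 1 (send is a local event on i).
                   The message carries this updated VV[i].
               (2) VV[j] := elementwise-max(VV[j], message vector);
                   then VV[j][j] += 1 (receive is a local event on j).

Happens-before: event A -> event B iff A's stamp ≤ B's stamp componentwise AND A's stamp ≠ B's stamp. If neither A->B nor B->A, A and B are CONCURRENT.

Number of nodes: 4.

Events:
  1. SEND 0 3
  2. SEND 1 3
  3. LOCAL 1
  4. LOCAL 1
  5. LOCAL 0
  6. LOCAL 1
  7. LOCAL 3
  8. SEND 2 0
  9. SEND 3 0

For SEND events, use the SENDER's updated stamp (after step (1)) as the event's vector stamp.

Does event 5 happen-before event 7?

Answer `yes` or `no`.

Initial: VV[0]=[0, 0, 0, 0]
Initial: VV[1]=[0, 0, 0, 0]
Initial: VV[2]=[0, 0, 0, 0]
Initial: VV[3]=[0, 0, 0, 0]
Event 1: SEND 0->3: VV[0][0]++ -> VV[0]=[1, 0, 0, 0], msg_vec=[1, 0, 0, 0]; VV[3]=max(VV[3],msg_vec) then VV[3][3]++ -> VV[3]=[1, 0, 0, 1]
Event 2: SEND 1->3: VV[1][1]++ -> VV[1]=[0, 1, 0, 0], msg_vec=[0, 1, 0, 0]; VV[3]=max(VV[3],msg_vec) then VV[3][3]++ -> VV[3]=[1, 1, 0, 2]
Event 3: LOCAL 1: VV[1][1]++ -> VV[1]=[0, 2, 0, 0]
Event 4: LOCAL 1: VV[1][1]++ -> VV[1]=[0, 3, 0, 0]
Event 5: LOCAL 0: VV[0][0]++ -> VV[0]=[2, 0, 0, 0]
Event 6: LOCAL 1: VV[1][1]++ -> VV[1]=[0, 4, 0, 0]
Event 7: LOCAL 3: VV[3][3]++ -> VV[3]=[1, 1, 0, 3]
Event 8: SEND 2->0: VV[2][2]++ -> VV[2]=[0, 0, 1, 0], msg_vec=[0, 0, 1, 0]; VV[0]=max(VV[0],msg_vec) then VV[0][0]++ -> VV[0]=[3, 0, 1, 0]
Event 9: SEND 3->0: VV[3][3]++ -> VV[3]=[1, 1, 0, 4], msg_vec=[1, 1, 0, 4]; VV[0]=max(VV[0],msg_vec) then VV[0][0]++ -> VV[0]=[4, 1, 1, 4]
Event 5 stamp: [2, 0, 0, 0]
Event 7 stamp: [1, 1, 0, 3]
[2, 0, 0, 0] <= [1, 1, 0, 3]? False. Equal? False. Happens-before: False

Answer: no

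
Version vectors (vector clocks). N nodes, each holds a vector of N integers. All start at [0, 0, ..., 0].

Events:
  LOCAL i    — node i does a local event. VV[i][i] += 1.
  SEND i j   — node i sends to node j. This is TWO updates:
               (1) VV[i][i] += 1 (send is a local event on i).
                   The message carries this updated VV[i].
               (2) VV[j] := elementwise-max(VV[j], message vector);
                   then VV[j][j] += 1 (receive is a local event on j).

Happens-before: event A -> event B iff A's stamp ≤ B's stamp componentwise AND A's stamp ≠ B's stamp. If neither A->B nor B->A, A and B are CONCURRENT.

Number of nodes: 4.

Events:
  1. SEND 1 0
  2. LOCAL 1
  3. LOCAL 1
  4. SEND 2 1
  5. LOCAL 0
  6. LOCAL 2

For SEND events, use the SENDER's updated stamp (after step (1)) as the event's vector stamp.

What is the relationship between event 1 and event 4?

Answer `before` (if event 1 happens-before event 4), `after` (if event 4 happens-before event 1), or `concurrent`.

Answer: concurrent

Derivation:
Initial: VV[0]=[0, 0, 0, 0]
Initial: VV[1]=[0, 0, 0, 0]
Initial: VV[2]=[0, 0, 0, 0]
Initial: VV[3]=[0, 0, 0, 0]
Event 1: SEND 1->0: VV[1][1]++ -> VV[1]=[0, 1, 0, 0], msg_vec=[0, 1, 0, 0]; VV[0]=max(VV[0],msg_vec) then VV[0][0]++ -> VV[0]=[1, 1, 0, 0]
Event 2: LOCAL 1: VV[1][1]++ -> VV[1]=[0, 2, 0, 0]
Event 3: LOCAL 1: VV[1][1]++ -> VV[1]=[0, 3, 0, 0]
Event 4: SEND 2->1: VV[2][2]++ -> VV[2]=[0, 0, 1, 0], msg_vec=[0, 0, 1, 0]; VV[1]=max(VV[1],msg_vec) then VV[1][1]++ -> VV[1]=[0, 4, 1, 0]
Event 5: LOCAL 0: VV[0][0]++ -> VV[0]=[2, 1, 0, 0]
Event 6: LOCAL 2: VV[2][2]++ -> VV[2]=[0, 0, 2, 0]
Event 1 stamp: [0, 1, 0, 0]
Event 4 stamp: [0, 0, 1, 0]
[0, 1, 0, 0] <= [0, 0, 1, 0]? False
[0, 0, 1, 0] <= [0, 1, 0, 0]? False
Relation: concurrent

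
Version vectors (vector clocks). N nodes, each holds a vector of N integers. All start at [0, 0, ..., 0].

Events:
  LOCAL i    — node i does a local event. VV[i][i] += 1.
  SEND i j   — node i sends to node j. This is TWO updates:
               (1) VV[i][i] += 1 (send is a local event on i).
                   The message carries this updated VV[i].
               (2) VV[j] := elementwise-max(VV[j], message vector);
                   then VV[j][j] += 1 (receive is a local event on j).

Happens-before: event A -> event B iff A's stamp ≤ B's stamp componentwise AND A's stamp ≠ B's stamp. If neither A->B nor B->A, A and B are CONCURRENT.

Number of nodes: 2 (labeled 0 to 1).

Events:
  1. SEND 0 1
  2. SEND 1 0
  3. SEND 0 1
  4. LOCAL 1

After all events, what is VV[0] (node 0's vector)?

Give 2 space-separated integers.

Answer: 3 2

Derivation:
Initial: VV[0]=[0, 0]
Initial: VV[1]=[0, 0]
Event 1: SEND 0->1: VV[0][0]++ -> VV[0]=[1, 0], msg_vec=[1, 0]; VV[1]=max(VV[1],msg_vec) then VV[1][1]++ -> VV[1]=[1, 1]
Event 2: SEND 1->0: VV[1][1]++ -> VV[1]=[1, 2], msg_vec=[1, 2]; VV[0]=max(VV[0],msg_vec) then VV[0][0]++ -> VV[0]=[2, 2]
Event 3: SEND 0->1: VV[0][0]++ -> VV[0]=[3, 2], msg_vec=[3, 2]; VV[1]=max(VV[1],msg_vec) then VV[1][1]++ -> VV[1]=[3, 3]
Event 4: LOCAL 1: VV[1][1]++ -> VV[1]=[3, 4]
Final vectors: VV[0]=[3, 2]; VV[1]=[3, 4]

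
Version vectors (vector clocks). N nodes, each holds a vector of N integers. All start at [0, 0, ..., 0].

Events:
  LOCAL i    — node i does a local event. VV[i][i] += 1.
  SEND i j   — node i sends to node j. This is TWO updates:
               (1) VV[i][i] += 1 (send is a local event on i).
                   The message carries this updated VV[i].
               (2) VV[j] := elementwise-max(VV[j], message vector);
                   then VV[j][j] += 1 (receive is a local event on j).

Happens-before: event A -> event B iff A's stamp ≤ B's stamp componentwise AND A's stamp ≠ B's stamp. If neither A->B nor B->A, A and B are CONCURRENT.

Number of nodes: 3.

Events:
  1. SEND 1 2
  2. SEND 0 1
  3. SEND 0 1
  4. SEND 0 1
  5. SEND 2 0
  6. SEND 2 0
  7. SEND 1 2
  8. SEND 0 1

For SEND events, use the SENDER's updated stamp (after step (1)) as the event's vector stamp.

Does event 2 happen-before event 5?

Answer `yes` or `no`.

Answer: no

Derivation:
Initial: VV[0]=[0, 0, 0]
Initial: VV[1]=[0, 0, 0]
Initial: VV[2]=[0, 0, 0]
Event 1: SEND 1->2: VV[1][1]++ -> VV[1]=[0, 1, 0], msg_vec=[0, 1, 0]; VV[2]=max(VV[2],msg_vec) then VV[2][2]++ -> VV[2]=[0, 1, 1]
Event 2: SEND 0->1: VV[0][0]++ -> VV[0]=[1, 0, 0], msg_vec=[1, 0, 0]; VV[1]=max(VV[1],msg_vec) then VV[1][1]++ -> VV[1]=[1, 2, 0]
Event 3: SEND 0->1: VV[0][0]++ -> VV[0]=[2, 0, 0], msg_vec=[2, 0, 0]; VV[1]=max(VV[1],msg_vec) then VV[1][1]++ -> VV[1]=[2, 3, 0]
Event 4: SEND 0->1: VV[0][0]++ -> VV[0]=[3, 0, 0], msg_vec=[3, 0, 0]; VV[1]=max(VV[1],msg_vec) then VV[1][1]++ -> VV[1]=[3, 4, 0]
Event 5: SEND 2->0: VV[2][2]++ -> VV[2]=[0, 1, 2], msg_vec=[0, 1, 2]; VV[0]=max(VV[0],msg_vec) then VV[0][0]++ -> VV[0]=[4, 1, 2]
Event 6: SEND 2->0: VV[2][2]++ -> VV[2]=[0, 1, 3], msg_vec=[0, 1, 3]; VV[0]=max(VV[0],msg_vec) then VV[0][0]++ -> VV[0]=[5, 1, 3]
Event 7: SEND 1->2: VV[1][1]++ -> VV[1]=[3, 5, 0], msg_vec=[3, 5, 0]; VV[2]=max(VV[2],msg_vec) then VV[2][2]++ -> VV[2]=[3, 5, 4]
Event 8: SEND 0->1: VV[0][0]++ -> VV[0]=[6, 1, 3], msg_vec=[6, 1, 3]; VV[1]=max(VV[1],msg_vec) then VV[1][1]++ -> VV[1]=[6, 6, 3]
Event 2 stamp: [1, 0, 0]
Event 5 stamp: [0, 1, 2]
[1, 0, 0] <= [0, 1, 2]? False. Equal? False. Happens-before: False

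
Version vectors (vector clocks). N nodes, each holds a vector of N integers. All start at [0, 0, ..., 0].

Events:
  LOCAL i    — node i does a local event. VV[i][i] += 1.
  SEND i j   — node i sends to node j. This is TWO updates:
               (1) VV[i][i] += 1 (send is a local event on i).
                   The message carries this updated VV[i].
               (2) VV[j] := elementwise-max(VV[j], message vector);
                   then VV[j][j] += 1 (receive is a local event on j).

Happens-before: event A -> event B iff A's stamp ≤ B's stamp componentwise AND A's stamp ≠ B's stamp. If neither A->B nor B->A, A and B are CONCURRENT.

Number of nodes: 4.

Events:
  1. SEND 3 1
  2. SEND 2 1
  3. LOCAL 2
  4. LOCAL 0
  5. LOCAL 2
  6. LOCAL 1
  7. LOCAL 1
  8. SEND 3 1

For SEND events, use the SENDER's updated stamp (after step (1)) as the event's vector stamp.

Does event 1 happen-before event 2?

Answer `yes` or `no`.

Answer: no

Derivation:
Initial: VV[0]=[0, 0, 0, 0]
Initial: VV[1]=[0, 0, 0, 0]
Initial: VV[2]=[0, 0, 0, 0]
Initial: VV[3]=[0, 0, 0, 0]
Event 1: SEND 3->1: VV[3][3]++ -> VV[3]=[0, 0, 0, 1], msg_vec=[0, 0, 0, 1]; VV[1]=max(VV[1],msg_vec) then VV[1][1]++ -> VV[1]=[0, 1, 0, 1]
Event 2: SEND 2->1: VV[2][2]++ -> VV[2]=[0, 0, 1, 0], msg_vec=[0, 0, 1, 0]; VV[1]=max(VV[1],msg_vec) then VV[1][1]++ -> VV[1]=[0, 2, 1, 1]
Event 3: LOCAL 2: VV[2][2]++ -> VV[2]=[0, 0, 2, 0]
Event 4: LOCAL 0: VV[0][0]++ -> VV[0]=[1, 0, 0, 0]
Event 5: LOCAL 2: VV[2][2]++ -> VV[2]=[0, 0, 3, 0]
Event 6: LOCAL 1: VV[1][1]++ -> VV[1]=[0, 3, 1, 1]
Event 7: LOCAL 1: VV[1][1]++ -> VV[1]=[0, 4, 1, 1]
Event 8: SEND 3->1: VV[3][3]++ -> VV[3]=[0, 0, 0, 2], msg_vec=[0, 0, 0, 2]; VV[1]=max(VV[1],msg_vec) then VV[1][1]++ -> VV[1]=[0, 5, 1, 2]
Event 1 stamp: [0, 0, 0, 1]
Event 2 stamp: [0, 0, 1, 0]
[0, 0, 0, 1] <= [0, 0, 1, 0]? False. Equal? False. Happens-before: False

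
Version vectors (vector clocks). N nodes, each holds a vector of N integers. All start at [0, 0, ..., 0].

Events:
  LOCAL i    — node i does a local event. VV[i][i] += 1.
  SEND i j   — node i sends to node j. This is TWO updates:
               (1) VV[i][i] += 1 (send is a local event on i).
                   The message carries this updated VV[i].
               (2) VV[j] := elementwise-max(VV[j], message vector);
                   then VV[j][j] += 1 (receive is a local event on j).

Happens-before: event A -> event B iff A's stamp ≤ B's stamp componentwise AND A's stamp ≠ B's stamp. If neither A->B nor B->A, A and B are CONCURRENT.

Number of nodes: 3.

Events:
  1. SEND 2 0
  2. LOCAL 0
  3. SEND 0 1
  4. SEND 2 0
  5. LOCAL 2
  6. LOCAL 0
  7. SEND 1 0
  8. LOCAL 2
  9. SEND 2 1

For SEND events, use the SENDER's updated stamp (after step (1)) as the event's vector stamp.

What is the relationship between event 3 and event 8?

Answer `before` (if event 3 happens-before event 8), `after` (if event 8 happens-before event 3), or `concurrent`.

Answer: concurrent

Derivation:
Initial: VV[0]=[0, 0, 0]
Initial: VV[1]=[0, 0, 0]
Initial: VV[2]=[0, 0, 0]
Event 1: SEND 2->0: VV[2][2]++ -> VV[2]=[0, 0, 1], msg_vec=[0, 0, 1]; VV[0]=max(VV[0],msg_vec) then VV[0][0]++ -> VV[0]=[1, 0, 1]
Event 2: LOCAL 0: VV[0][0]++ -> VV[0]=[2, 0, 1]
Event 3: SEND 0->1: VV[0][0]++ -> VV[0]=[3, 0, 1], msg_vec=[3, 0, 1]; VV[1]=max(VV[1],msg_vec) then VV[1][1]++ -> VV[1]=[3, 1, 1]
Event 4: SEND 2->0: VV[2][2]++ -> VV[2]=[0, 0, 2], msg_vec=[0, 0, 2]; VV[0]=max(VV[0],msg_vec) then VV[0][0]++ -> VV[0]=[4, 0, 2]
Event 5: LOCAL 2: VV[2][2]++ -> VV[2]=[0, 0, 3]
Event 6: LOCAL 0: VV[0][0]++ -> VV[0]=[5, 0, 2]
Event 7: SEND 1->0: VV[1][1]++ -> VV[1]=[3, 2, 1], msg_vec=[3, 2, 1]; VV[0]=max(VV[0],msg_vec) then VV[0][0]++ -> VV[0]=[6, 2, 2]
Event 8: LOCAL 2: VV[2][2]++ -> VV[2]=[0, 0, 4]
Event 9: SEND 2->1: VV[2][2]++ -> VV[2]=[0, 0, 5], msg_vec=[0, 0, 5]; VV[1]=max(VV[1],msg_vec) then VV[1][1]++ -> VV[1]=[3, 3, 5]
Event 3 stamp: [3, 0, 1]
Event 8 stamp: [0, 0, 4]
[3, 0, 1] <= [0, 0, 4]? False
[0, 0, 4] <= [3, 0, 1]? False
Relation: concurrent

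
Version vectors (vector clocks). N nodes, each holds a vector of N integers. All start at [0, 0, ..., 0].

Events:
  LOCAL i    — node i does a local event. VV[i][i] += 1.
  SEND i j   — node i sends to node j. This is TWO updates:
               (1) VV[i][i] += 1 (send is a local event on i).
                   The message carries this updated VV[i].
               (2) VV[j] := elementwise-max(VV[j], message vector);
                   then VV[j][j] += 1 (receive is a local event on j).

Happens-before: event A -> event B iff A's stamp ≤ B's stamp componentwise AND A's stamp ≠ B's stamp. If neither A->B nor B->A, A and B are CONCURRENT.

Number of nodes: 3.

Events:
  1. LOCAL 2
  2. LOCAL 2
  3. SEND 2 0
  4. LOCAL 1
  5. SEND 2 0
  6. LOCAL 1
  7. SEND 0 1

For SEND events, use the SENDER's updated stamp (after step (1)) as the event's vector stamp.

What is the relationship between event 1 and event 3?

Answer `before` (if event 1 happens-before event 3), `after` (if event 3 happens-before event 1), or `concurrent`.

Answer: before

Derivation:
Initial: VV[0]=[0, 0, 0]
Initial: VV[1]=[0, 0, 0]
Initial: VV[2]=[0, 0, 0]
Event 1: LOCAL 2: VV[2][2]++ -> VV[2]=[0, 0, 1]
Event 2: LOCAL 2: VV[2][2]++ -> VV[2]=[0, 0, 2]
Event 3: SEND 2->0: VV[2][2]++ -> VV[2]=[0, 0, 3], msg_vec=[0, 0, 3]; VV[0]=max(VV[0],msg_vec) then VV[0][0]++ -> VV[0]=[1, 0, 3]
Event 4: LOCAL 1: VV[1][1]++ -> VV[1]=[0, 1, 0]
Event 5: SEND 2->0: VV[2][2]++ -> VV[2]=[0, 0, 4], msg_vec=[0, 0, 4]; VV[0]=max(VV[0],msg_vec) then VV[0][0]++ -> VV[0]=[2, 0, 4]
Event 6: LOCAL 1: VV[1][1]++ -> VV[1]=[0, 2, 0]
Event 7: SEND 0->1: VV[0][0]++ -> VV[0]=[3, 0, 4], msg_vec=[3, 0, 4]; VV[1]=max(VV[1],msg_vec) then VV[1][1]++ -> VV[1]=[3, 3, 4]
Event 1 stamp: [0, 0, 1]
Event 3 stamp: [0, 0, 3]
[0, 0, 1] <= [0, 0, 3]? True
[0, 0, 3] <= [0, 0, 1]? False
Relation: before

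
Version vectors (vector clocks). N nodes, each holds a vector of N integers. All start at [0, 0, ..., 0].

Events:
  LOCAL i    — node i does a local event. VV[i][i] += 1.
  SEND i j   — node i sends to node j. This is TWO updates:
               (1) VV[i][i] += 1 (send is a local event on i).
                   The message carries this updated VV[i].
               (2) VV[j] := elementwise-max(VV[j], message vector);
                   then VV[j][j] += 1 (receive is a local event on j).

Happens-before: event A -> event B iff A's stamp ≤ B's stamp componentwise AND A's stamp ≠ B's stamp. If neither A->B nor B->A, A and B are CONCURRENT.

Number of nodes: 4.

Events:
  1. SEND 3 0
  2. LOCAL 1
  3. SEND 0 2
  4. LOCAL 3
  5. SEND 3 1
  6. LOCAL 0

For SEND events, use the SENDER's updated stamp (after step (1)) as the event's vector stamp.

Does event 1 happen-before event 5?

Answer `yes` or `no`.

Initial: VV[0]=[0, 0, 0, 0]
Initial: VV[1]=[0, 0, 0, 0]
Initial: VV[2]=[0, 0, 0, 0]
Initial: VV[3]=[0, 0, 0, 0]
Event 1: SEND 3->0: VV[3][3]++ -> VV[3]=[0, 0, 0, 1], msg_vec=[0, 0, 0, 1]; VV[0]=max(VV[0],msg_vec) then VV[0][0]++ -> VV[0]=[1, 0, 0, 1]
Event 2: LOCAL 1: VV[1][1]++ -> VV[1]=[0, 1, 0, 0]
Event 3: SEND 0->2: VV[0][0]++ -> VV[0]=[2, 0, 0, 1], msg_vec=[2, 0, 0, 1]; VV[2]=max(VV[2],msg_vec) then VV[2][2]++ -> VV[2]=[2, 0, 1, 1]
Event 4: LOCAL 3: VV[3][3]++ -> VV[3]=[0, 0, 0, 2]
Event 5: SEND 3->1: VV[3][3]++ -> VV[3]=[0, 0, 0, 3], msg_vec=[0, 0, 0, 3]; VV[1]=max(VV[1],msg_vec) then VV[1][1]++ -> VV[1]=[0, 2, 0, 3]
Event 6: LOCAL 0: VV[0][0]++ -> VV[0]=[3, 0, 0, 1]
Event 1 stamp: [0, 0, 0, 1]
Event 5 stamp: [0, 0, 0, 3]
[0, 0, 0, 1] <= [0, 0, 0, 3]? True. Equal? False. Happens-before: True

Answer: yes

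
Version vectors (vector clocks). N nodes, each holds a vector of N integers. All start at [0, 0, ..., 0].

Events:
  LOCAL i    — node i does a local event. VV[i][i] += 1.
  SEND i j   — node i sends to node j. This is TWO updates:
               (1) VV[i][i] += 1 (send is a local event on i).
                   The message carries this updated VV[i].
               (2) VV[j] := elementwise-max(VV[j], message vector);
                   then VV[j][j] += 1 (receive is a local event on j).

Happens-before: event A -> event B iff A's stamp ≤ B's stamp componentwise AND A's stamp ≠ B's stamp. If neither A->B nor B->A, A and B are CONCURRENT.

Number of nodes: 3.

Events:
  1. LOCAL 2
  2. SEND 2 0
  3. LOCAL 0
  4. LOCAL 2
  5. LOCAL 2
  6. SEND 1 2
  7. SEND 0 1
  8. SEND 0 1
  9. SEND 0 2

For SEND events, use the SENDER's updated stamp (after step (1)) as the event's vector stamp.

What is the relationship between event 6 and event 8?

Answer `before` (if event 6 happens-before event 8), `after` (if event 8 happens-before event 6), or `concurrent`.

Answer: concurrent

Derivation:
Initial: VV[0]=[0, 0, 0]
Initial: VV[1]=[0, 0, 0]
Initial: VV[2]=[0, 0, 0]
Event 1: LOCAL 2: VV[2][2]++ -> VV[2]=[0, 0, 1]
Event 2: SEND 2->0: VV[2][2]++ -> VV[2]=[0, 0, 2], msg_vec=[0, 0, 2]; VV[0]=max(VV[0],msg_vec) then VV[0][0]++ -> VV[0]=[1, 0, 2]
Event 3: LOCAL 0: VV[0][0]++ -> VV[0]=[2, 0, 2]
Event 4: LOCAL 2: VV[2][2]++ -> VV[2]=[0, 0, 3]
Event 5: LOCAL 2: VV[2][2]++ -> VV[2]=[0, 0, 4]
Event 6: SEND 1->2: VV[1][1]++ -> VV[1]=[0, 1, 0], msg_vec=[0, 1, 0]; VV[2]=max(VV[2],msg_vec) then VV[2][2]++ -> VV[2]=[0, 1, 5]
Event 7: SEND 0->1: VV[0][0]++ -> VV[0]=[3, 0, 2], msg_vec=[3, 0, 2]; VV[1]=max(VV[1],msg_vec) then VV[1][1]++ -> VV[1]=[3, 2, 2]
Event 8: SEND 0->1: VV[0][0]++ -> VV[0]=[4, 0, 2], msg_vec=[4, 0, 2]; VV[1]=max(VV[1],msg_vec) then VV[1][1]++ -> VV[1]=[4, 3, 2]
Event 9: SEND 0->2: VV[0][0]++ -> VV[0]=[5, 0, 2], msg_vec=[5, 0, 2]; VV[2]=max(VV[2],msg_vec) then VV[2][2]++ -> VV[2]=[5, 1, 6]
Event 6 stamp: [0, 1, 0]
Event 8 stamp: [4, 0, 2]
[0, 1, 0] <= [4, 0, 2]? False
[4, 0, 2] <= [0, 1, 0]? False
Relation: concurrent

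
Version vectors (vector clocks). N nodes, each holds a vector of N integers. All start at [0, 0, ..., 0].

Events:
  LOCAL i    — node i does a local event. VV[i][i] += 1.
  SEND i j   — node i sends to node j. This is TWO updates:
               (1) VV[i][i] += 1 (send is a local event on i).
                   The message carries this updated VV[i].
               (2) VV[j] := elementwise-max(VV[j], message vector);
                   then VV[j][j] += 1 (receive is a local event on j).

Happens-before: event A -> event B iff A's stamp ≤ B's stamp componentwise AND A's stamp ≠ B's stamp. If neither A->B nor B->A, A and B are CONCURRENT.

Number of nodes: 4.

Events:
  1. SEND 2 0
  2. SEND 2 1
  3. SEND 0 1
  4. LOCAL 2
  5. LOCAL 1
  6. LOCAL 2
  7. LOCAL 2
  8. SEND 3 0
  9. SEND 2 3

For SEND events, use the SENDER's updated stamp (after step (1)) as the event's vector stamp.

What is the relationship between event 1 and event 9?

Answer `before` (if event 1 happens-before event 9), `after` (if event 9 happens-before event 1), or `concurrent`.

Answer: before

Derivation:
Initial: VV[0]=[0, 0, 0, 0]
Initial: VV[1]=[0, 0, 0, 0]
Initial: VV[2]=[0, 0, 0, 0]
Initial: VV[3]=[0, 0, 0, 0]
Event 1: SEND 2->0: VV[2][2]++ -> VV[2]=[0, 0, 1, 0], msg_vec=[0, 0, 1, 0]; VV[0]=max(VV[0],msg_vec) then VV[0][0]++ -> VV[0]=[1, 0, 1, 0]
Event 2: SEND 2->1: VV[2][2]++ -> VV[2]=[0, 0, 2, 0], msg_vec=[0, 0, 2, 0]; VV[1]=max(VV[1],msg_vec) then VV[1][1]++ -> VV[1]=[0, 1, 2, 0]
Event 3: SEND 0->1: VV[0][0]++ -> VV[0]=[2, 0, 1, 0], msg_vec=[2, 0, 1, 0]; VV[1]=max(VV[1],msg_vec) then VV[1][1]++ -> VV[1]=[2, 2, 2, 0]
Event 4: LOCAL 2: VV[2][2]++ -> VV[2]=[0, 0, 3, 0]
Event 5: LOCAL 1: VV[1][1]++ -> VV[1]=[2, 3, 2, 0]
Event 6: LOCAL 2: VV[2][2]++ -> VV[2]=[0, 0, 4, 0]
Event 7: LOCAL 2: VV[2][2]++ -> VV[2]=[0, 0, 5, 0]
Event 8: SEND 3->0: VV[3][3]++ -> VV[3]=[0, 0, 0, 1], msg_vec=[0, 0, 0, 1]; VV[0]=max(VV[0],msg_vec) then VV[0][0]++ -> VV[0]=[3, 0, 1, 1]
Event 9: SEND 2->3: VV[2][2]++ -> VV[2]=[0, 0, 6, 0], msg_vec=[0, 0, 6, 0]; VV[3]=max(VV[3],msg_vec) then VV[3][3]++ -> VV[3]=[0, 0, 6, 2]
Event 1 stamp: [0, 0, 1, 0]
Event 9 stamp: [0, 0, 6, 0]
[0, 0, 1, 0] <= [0, 0, 6, 0]? True
[0, 0, 6, 0] <= [0, 0, 1, 0]? False
Relation: before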